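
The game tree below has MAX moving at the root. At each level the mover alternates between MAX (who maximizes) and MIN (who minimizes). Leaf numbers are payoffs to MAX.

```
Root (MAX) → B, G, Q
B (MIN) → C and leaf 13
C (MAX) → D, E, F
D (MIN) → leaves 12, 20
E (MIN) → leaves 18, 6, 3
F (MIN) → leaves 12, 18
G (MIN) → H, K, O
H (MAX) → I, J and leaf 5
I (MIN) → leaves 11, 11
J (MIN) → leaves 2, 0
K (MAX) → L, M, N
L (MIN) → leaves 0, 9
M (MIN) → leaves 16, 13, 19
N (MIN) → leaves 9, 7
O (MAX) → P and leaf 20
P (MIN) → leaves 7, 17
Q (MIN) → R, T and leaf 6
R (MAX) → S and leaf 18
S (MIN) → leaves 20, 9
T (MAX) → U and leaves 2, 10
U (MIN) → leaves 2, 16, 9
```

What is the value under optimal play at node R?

18

S: min(20, 9) = 9
R: max(9, 18) = 18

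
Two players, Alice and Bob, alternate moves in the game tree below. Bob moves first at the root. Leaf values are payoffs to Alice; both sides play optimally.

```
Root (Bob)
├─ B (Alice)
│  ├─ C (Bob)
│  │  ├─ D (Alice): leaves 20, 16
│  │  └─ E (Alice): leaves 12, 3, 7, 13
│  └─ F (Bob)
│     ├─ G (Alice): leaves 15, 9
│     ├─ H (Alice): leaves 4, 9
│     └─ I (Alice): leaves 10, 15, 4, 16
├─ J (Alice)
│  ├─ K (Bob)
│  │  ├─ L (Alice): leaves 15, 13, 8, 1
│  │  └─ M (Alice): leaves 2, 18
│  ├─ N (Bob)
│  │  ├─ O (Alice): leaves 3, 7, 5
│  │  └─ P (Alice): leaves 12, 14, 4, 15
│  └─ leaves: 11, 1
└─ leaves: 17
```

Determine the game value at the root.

D (Alice): max(20, 16) = 20
E (Alice): max(12, 3, 7, 13) = 13
C (Bob): min(20, 13) = 13
G (Alice): max(15, 9) = 15
H (Alice): max(4, 9) = 9
I (Alice): max(10, 15, 4, 16) = 16
F (Bob): min(15, 9, 16) = 9
B (Alice): max(13, 9) = 13
L (Alice): max(15, 13, 8, 1) = 15
M (Alice): max(2, 18) = 18
K (Bob): min(15, 18) = 15
O (Alice): max(3, 7, 5) = 7
P (Alice): max(12, 14, 4, 15) = 15
N (Bob): min(7, 15) = 7
J (Alice): max(15, 7, 11, 1) = 15
Root (Bob): min(13, 15, 17) = 13

13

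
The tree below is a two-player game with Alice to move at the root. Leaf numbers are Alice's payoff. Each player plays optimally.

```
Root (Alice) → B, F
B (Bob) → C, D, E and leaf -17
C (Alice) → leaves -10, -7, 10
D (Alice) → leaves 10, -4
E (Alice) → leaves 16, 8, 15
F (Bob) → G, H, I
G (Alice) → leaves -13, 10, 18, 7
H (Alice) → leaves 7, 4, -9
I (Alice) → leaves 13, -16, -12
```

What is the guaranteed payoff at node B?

-17

C: max(-10, -7, 10) = 10
D: max(10, -4) = 10
E: max(16, 8, 15) = 16
B: min(10, 10, 16, -17) = -17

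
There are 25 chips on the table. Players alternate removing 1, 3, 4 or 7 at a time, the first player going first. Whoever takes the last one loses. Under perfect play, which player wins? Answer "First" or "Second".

Compute winning (W) and losing (L) positions by backward induction:
i:   0  1  2  3  4  5  6  7  8  9 10 11 12 13 14 15 16 17 18 19 20 21 22 23 24 25
     W  L  W  L  W  W  W  W  W  L  W  L  W  W  W  W  W  L  W  L  W  W  W  W  W  L
Position 25 is L, so the second player wins.

Second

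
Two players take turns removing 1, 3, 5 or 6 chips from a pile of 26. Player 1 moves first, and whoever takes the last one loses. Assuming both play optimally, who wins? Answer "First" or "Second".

First

i:   0  1  2  3  4  5  6  7  8  9 10 11 12 13 14 15 16 17 18 19 20 21 22 23 24 25 26
     W  L  W  L  W  L  W  W  W  W  W  W  L  W  L  W  L  W  W  W  W  W  W  L  W  L  W
Position 26 is W, so the first player wins.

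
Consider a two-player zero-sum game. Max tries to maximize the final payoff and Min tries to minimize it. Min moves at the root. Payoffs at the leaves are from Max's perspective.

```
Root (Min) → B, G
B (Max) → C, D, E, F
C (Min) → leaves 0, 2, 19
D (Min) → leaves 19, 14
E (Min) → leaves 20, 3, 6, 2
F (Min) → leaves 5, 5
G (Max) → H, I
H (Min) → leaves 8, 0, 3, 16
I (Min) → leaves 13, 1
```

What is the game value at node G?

1

H: min(8, 0, 3, 16) = 0
I: min(13, 1) = 1
G: max(0, 1) = 1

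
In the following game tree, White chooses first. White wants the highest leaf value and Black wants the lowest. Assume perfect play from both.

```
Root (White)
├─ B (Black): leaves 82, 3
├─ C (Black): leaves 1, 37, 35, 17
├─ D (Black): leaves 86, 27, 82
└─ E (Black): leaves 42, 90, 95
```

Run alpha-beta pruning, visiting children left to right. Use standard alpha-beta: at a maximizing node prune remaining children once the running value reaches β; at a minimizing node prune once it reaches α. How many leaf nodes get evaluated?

9

B [α=-∞,β=+∞]: v=3
C [α=3,β=+∞]: v=1 after child 1 ≤ α → α-cutoff, skip 3
D [α=3,β=+∞]: v=27
E [α=27,β=+∞]: v=42
Root [α=-∞,β=+∞]: v=42
Leaves evaluated: 9 of 12.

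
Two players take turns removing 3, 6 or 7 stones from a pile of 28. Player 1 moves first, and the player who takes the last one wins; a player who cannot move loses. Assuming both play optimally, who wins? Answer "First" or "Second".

First

Positions where the player to move wins (W) vs loses (L):
i:   0  1  2  3  4  5  6  7  8  9 10 11 12 13 14 15 16 17 18 19 20 21 22 23 24 25 26 27 28
     L  L  L  W  W  W  W  W  W  W  L  L  L  W  W  W  W  W  W  W  L  L  L  W  W  W  W  W  W
Position 28 is W, so the first player wins.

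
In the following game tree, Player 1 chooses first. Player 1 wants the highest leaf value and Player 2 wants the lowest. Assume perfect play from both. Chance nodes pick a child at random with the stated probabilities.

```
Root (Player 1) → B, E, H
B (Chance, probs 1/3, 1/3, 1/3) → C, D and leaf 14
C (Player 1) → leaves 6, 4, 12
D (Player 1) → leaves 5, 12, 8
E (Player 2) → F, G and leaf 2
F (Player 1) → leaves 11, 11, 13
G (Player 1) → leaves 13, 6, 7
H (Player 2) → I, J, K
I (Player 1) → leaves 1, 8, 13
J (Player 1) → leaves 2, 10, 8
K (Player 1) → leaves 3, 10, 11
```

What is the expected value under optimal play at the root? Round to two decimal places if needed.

C (Player 1): max(6, 4, 12) = 12
D (Player 1): max(5, 12, 8) = 12
B (Chance): 1/3·12 + 1/3·12 + 1/3·14 = 12.67
F (Player 1): max(11, 11, 13) = 13
G (Player 1): max(13, 6, 7) = 13
E (Player 2): min(13, 13, 2) = 2
I (Player 1): max(1, 8, 13) = 13
J (Player 1): max(2, 10, 8) = 10
K (Player 1): max(3, 10, 11) = 11
H (Player 2): min(13, 10, 11) = 10
Root (Player 1): max(12.67, 2, 10) = 12.67

12.67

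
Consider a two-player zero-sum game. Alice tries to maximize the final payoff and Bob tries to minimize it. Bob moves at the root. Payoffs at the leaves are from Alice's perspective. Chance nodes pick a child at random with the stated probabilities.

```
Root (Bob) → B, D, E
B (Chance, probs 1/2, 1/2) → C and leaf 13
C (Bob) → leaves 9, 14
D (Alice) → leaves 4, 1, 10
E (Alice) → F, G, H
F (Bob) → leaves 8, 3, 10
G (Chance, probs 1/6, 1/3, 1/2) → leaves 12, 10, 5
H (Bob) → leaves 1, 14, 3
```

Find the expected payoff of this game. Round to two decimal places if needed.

7.83

C (Bob): min(9, 14) = 9
B (Chance): 1/2·9 + 1/2·13 = 11
D (Alice): max(4, 1, 10) = 10
F (Bob): min(8, 3, 10) = 3
G (Chance): 1/6·12 + 1/3·10 + 1/2·5 = 7.83
H (Bob): min(1, 14, 3) = 1
E (Alice): max(3, 7.83, 1) = 7.83
Root (Bob): min(11, 10, 7.83) = 7.83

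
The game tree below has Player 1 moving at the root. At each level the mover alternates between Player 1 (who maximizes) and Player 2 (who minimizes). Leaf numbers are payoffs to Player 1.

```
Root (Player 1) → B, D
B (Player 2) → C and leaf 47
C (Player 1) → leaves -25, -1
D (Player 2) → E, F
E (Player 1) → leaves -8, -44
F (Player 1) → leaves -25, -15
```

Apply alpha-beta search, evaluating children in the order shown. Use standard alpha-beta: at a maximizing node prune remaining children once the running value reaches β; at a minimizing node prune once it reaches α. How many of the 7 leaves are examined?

C [α=-∞,β=+∞]: v=-1
B [α=-∞,β=+∞]: v=-1
E [α=-1,β=+∞]: v=-8
D [α=-1,β=+∞]: v=-8 after child 1 ≤ α → α-cutoff, skip 1
Root [α=-∞,β=+∞]: v=-1
Leaves evaluated: 5 of 7.

5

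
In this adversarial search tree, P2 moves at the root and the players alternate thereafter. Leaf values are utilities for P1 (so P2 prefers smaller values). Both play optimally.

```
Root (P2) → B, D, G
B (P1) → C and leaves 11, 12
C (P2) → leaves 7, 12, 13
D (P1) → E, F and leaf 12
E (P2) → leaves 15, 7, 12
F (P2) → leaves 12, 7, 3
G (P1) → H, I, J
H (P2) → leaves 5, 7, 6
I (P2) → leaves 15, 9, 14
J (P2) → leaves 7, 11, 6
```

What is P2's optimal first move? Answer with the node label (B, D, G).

C (P2): min(7, 12, 13) = 7
B (P1): max(7, 11, 12) = 12
E (P2): min(15, 7, 12) = 7
F (P2): min(12, 7, 3) = 3
D (P1): max(7, 3, 12) = 12
H (P2): min(5, 7, 6) = 5
I (P2): min(15, 9, 14) = 9
J (P2): min(7, 11, 6) = 6
G (P1): max(5, 9, 6) = 9
Root (P2): min(12, 12, 9) = 9
P2 picks the child with the lowest value: G (value 9).

G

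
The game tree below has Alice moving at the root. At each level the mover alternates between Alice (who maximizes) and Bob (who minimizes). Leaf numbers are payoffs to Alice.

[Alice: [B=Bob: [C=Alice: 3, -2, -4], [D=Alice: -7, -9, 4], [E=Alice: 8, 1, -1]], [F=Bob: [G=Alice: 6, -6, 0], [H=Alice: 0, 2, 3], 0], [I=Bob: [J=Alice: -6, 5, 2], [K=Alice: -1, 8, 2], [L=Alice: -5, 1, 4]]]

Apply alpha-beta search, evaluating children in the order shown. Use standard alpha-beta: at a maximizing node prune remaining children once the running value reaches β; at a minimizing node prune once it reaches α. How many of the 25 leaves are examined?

C [α=-∞,β=+∞]: v=3
D [α=-∞,β=3]: v=4
E [α=-∞,β=3]: v=8 after child 1 ≥ β → β-cutoff, skip 2
B [α=-∞,β=+∞]: v=3
G [α=3,β=+∞]: v=6
H [α=3,β=6]: v=3
F [α=3,β=+∞]: v=3 after child 2 ≤ α → α-cutoff, skip 1
J [α=3,β=+∞]: v=5
K [α=3,β=5]: v=8 after child 2 ≥ β → β-cutoff, skip 1
L [α=3,β=5]: v=4
I [α=3,β=+∞]: v=4
Root [α=-∞,β=+∞]: v=4
Leaves evaluated: 21 of 25.

21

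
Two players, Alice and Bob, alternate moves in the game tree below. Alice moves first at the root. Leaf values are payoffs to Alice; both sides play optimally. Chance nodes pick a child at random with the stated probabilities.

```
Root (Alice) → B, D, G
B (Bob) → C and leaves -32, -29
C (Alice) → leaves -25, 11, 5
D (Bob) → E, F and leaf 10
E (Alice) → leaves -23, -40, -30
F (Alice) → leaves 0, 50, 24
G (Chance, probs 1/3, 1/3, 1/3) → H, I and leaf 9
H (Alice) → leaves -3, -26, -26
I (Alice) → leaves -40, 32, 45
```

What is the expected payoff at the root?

C (Alice): max(-25, 11, 5) = 11
B (Bob): min(11, -32, -29) = -32
E (Alice): max(-23, -40, -30) = -23
F (Alice): max(0, 50, 24) = 50
D (Bob): min(-23, 50, 10) = -23
H (Alice): max(-3, -26, -26) = -3
I (Alice): max(-40, 32, 45) = 45
G (Chance): 1/3·-3 + 1/3·45 + 1/3·9 = 17
Root (Alice): max(-32, -23, 17) = 17

17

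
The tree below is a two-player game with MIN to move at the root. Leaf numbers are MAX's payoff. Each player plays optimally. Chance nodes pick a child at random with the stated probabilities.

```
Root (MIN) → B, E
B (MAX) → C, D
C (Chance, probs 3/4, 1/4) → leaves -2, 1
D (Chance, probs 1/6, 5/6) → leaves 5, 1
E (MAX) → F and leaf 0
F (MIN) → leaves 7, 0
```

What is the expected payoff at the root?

C (Chance): 3/4·-2 + 1/4·1 = -1.25
D (Chance): 1/6·5 + 5/6·1 = 1.67
B (MAX): max(-1.25, 1.67) = 1.67
F (MIN): min(7, 0) = 0
E (MAX): max(0, 0) = 0
Root (MIN): min(1.67, 0) = 0

0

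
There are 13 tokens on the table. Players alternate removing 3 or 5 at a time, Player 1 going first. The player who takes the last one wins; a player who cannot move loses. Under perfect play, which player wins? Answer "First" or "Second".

First

i:   0  1  2  3  4  5  6  7  8  9 10 11 12 13
     L  L  L  W  W  W  W  W  L  L  L  W  W  W
Position 13 is W, so the first player wins.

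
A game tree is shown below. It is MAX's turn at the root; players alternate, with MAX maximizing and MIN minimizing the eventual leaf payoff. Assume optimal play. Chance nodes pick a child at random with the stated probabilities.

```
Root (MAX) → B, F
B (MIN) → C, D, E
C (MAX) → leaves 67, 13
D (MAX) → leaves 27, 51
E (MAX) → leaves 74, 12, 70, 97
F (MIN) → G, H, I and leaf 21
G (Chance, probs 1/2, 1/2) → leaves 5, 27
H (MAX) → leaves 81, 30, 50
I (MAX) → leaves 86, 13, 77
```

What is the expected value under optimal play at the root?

51

C (MAX): max(67, 13) = 67
D (MAX): max(27, 51) = 51
E (MAX): max(74, 12, 70, 97) = 97
B (MIN): min(67, 51, 97) = 51
G (Chance): 1/2·5 + 1/2·27 = 16
H (MAX): max(81, 30, 50) = 81
I (MAX): max(86, 13, 77) = 86
F (MIN): min(16, 81, 86, 21) = 16
Root (MAX): max(51, 16) = 51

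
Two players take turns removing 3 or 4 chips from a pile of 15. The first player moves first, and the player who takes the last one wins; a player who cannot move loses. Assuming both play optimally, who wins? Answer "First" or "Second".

Mark each pile size as W (mover wins) or L (mover loses):
i:   0  1  2  3  4  5  6  7  8  9 10 11 12 13 14 15
     L  L  L  W  W  W  W  L  L  L  W  W  W  W  L  L
Position 15 is L, so the second player wins.

Second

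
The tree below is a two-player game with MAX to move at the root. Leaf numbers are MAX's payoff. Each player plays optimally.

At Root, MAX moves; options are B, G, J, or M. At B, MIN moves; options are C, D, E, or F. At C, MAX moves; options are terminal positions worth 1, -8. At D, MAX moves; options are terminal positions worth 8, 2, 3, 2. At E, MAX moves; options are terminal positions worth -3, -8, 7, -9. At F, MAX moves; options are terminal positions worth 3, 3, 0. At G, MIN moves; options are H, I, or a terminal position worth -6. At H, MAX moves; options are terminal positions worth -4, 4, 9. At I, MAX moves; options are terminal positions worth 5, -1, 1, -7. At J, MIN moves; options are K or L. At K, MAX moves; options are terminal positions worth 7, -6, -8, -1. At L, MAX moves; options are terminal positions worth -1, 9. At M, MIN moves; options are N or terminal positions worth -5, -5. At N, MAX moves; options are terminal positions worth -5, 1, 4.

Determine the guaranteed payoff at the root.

7

C (MAX): max(1, -8) = 1
D (MAX): max(8, 2, 3, 2) = 8
E (MAX): max(-3, -8, 7, -9) = 7
F (MAX): max(3, 3, 0) = 3
B (MIN): min(1, 8, 7, 3) = 1
H (MAX): max(-4, 4, 9) = 9
I (MAX): max(5, -1, 1, -7) = 5
G (MIN): min(9, 5, -6) = -6
K (MAX): max(7, -6, -8, -1) = 7
L (MAX): max(-1, 9) = 9
J (MIN): min(7, 9) = 7
N (MAX): max(-5, 1, 4) = 4
M (MIN): min(4, -5, -5) = -5
Root (MAX): max(1, -6, 7, -5) = 7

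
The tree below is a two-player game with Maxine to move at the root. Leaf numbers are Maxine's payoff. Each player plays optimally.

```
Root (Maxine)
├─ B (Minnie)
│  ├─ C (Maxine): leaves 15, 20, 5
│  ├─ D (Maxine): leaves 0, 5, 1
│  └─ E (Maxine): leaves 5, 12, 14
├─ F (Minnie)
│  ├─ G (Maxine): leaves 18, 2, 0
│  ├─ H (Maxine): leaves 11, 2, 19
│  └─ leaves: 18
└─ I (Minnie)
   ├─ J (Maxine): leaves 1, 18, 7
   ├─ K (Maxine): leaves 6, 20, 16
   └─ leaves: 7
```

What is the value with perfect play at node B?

5

C: max(15, 20, 5) = 20
D: max(0, 5, 1) = 5
E: max(5, 12, 14) = 14
B: min(20, 5, 14) = 5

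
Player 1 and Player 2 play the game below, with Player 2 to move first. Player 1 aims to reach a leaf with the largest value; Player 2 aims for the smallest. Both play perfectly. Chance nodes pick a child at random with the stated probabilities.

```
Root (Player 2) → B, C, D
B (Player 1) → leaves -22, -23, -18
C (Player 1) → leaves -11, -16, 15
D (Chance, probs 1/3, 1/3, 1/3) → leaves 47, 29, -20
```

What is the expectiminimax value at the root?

B (Player 1): max(-22, -23, -18) = -18
C (Player 1): max(-11, -16, 15) = 15
D (Chance): 1/3·47 + 1/3·29 + 1/3·-20 = 18.67
Root (Player 2): min(-18, 15, 18.67) = -18

-18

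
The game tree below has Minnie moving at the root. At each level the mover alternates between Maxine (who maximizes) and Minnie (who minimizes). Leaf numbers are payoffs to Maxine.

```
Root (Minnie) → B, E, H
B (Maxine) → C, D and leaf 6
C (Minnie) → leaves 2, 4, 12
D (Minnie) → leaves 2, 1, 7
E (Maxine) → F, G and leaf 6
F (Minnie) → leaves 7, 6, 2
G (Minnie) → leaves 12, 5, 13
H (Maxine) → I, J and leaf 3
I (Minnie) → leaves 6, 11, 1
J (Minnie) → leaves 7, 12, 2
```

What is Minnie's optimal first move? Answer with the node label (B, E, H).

C (Minnie): min(2, 4, 12) = 2
D (Minnie): min(2, 1, 7) = 1
B (Maxine): max(2, 1, 6) = 6
F (Minnie): min(7, 6, 2) = 2
G (Minnie): min(12, 5, 13) = 5
E (Maxine): max(2, 5, 6) = 6
I (Minnie): min(6, 11, 1) = 1
J (Minnie): min(7, 12, 2) = 2
H (Maxine): max(1, 2, 3) = 3
Root (Minnie): min(6, 6, 3) = 3
Minnie picks the child with the lowest value: H (value 3).

H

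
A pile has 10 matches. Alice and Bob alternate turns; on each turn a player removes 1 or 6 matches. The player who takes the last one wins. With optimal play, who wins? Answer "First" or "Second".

W/L table (W = player to move can force a win):
i:   0  1  2  3  4  5  6  7  8  9 10
     L  W  L  W  L  W  W  L  W  L  W
Position 10 is W, so the first player wins.

First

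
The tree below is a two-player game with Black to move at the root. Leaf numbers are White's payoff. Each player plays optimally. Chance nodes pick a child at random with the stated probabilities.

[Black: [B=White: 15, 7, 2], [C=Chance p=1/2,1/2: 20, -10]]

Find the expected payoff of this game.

B (White): max(15, 7, 2) = 15
C (Chance): 1/2·20 + 1/2·-10 = 5
Root (Black): min(15, 5) = 5

5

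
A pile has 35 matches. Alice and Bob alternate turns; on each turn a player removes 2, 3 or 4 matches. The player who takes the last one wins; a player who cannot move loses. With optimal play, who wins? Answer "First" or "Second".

i:   0  1  2  3  4  5  6  7  8  9 10 11 12 13 14 15 16 17 18 19 20 21 22 23 24 25 26 27 28 29 30 31 32 33 34 35
     L  L  W  W  W  W  L  L  W  W  W  W  L  L  W  W  W  W  L  L  W  W  W  W  L  L  W  W  W  W  L  L  W  W  W  W
Position 35 is W, so the first player wins.

First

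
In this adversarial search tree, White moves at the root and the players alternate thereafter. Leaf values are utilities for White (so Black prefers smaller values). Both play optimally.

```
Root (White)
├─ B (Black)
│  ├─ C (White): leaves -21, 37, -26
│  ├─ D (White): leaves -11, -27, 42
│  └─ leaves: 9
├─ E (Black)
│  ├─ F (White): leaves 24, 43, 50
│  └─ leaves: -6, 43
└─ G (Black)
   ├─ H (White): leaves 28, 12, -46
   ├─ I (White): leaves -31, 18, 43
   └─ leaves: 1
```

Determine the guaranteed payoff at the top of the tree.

9

C (White): max(-21, 37, -26) = 37
D (White): max(-11, -27, 42) = 42
B (Black): min(37, 42, 9) = 9
F (White): max(24, 43, 50) = 50
E (Black): min(50, -6, 43) = -6
H (White): max(28, 12, -46) = 28
I (White): max(-31, 18, 43) = 43
G (Black): min(28, 43, 1) = 1
Root (White): max(9, -6, 1) = 9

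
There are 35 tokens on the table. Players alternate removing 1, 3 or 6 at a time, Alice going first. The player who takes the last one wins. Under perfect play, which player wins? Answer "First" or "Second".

First

i:   0  1  2  3  4  5  6  7  8  9 10 11 12 13 14 15 16 17 18 19 20 21 22 23 24 25 26 27 28 29 30 31 32 33 34 35
     L  W  L  W  L  W  W  W  W  L  W  L  W  L  W  W  W  W  L  W  L  W  L  W  W  W  W  L  W  L  W  L  W  W  W  W
Position 35 is W, so the first player wins.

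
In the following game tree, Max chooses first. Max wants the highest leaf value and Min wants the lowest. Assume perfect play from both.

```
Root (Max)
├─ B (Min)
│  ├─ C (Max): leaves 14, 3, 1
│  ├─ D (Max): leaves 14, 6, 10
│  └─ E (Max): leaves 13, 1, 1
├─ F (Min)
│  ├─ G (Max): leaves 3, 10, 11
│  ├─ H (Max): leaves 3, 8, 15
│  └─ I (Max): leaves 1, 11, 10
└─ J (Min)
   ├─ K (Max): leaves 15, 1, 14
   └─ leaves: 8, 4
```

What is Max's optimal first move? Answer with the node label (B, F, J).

C (Max): max(14, 3, 1) = 14
D (Max): max(14, 6, 10) = 14
E (Max): max(13, 1, 1) = 13
B (Min): min(14, 14, 13) = 13
G (Max): max(3, 10, 11) = 11
H (Max): max(3, 8, 15) = 15
I (Max): max(1, 11, 10) = 11
F (Min): min(11, 15, 11) = 11
K (Max): max(15, 1, 14) = 15
J (Min): min(15, 8, 4) = 4
Root (Max): max(13, 11, 4) = 13
Max picks the child with the highest value: B (value 13).

B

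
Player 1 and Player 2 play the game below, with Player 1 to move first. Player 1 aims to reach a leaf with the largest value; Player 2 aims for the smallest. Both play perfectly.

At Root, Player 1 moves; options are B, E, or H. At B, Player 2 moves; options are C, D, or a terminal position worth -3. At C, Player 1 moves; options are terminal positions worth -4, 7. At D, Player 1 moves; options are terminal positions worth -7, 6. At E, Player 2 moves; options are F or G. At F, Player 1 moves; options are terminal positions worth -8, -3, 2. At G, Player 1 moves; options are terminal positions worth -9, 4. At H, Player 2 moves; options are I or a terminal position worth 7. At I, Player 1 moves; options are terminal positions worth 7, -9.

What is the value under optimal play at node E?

F: max(-8, -3, 2) = 2
G: max(-9, 4) = 4
E: min(2, 4) = 2

2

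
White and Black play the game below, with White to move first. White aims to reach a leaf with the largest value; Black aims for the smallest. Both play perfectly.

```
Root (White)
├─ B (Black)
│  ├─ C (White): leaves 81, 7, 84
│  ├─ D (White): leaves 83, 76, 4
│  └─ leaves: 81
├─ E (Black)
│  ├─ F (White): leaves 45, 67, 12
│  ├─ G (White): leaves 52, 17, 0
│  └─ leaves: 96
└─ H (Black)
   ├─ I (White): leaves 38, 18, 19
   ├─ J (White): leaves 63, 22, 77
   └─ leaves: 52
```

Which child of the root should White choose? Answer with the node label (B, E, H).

B

C (White): max(81, 7, 84) = 84
D (White): max(83, 76, 4) = 83
B (Black): min(84, 83, 81) = 81
F (White): max(45, 67, 12) = 67
G (White): max(52, 17, 0) = 52
E (Black): min(67, 52, 96) = 52
I (White): max(38, 18, 19) = 38
J (White): max(63, 22, 77) = 77
H (Black): min(38, 77, 52) = 38
Root (White): max(81, 52, 38) = 81
White picks the child with the highest value: B (value 81).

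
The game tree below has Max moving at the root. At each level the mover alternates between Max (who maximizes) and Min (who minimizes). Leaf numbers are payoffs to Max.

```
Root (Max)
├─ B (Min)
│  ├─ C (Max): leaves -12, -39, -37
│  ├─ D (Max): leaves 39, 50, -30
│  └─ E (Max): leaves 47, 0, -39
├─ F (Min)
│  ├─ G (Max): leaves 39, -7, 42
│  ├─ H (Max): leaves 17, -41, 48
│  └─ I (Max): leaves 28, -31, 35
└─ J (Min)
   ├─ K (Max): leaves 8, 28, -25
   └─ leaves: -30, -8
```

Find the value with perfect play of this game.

35

C (Max): max(-12, -39, -37) = -12
D (Max): max(39, 50, -30) = 50
E (Max): max(47, 0, -39) = 47
B (Min): min(-12, 50, 47) = -12
G (Max): max(39, -7, 42) = 42
H (Max): max(17, -41, 48) = 48
I (Max): max(28, -31, 35) = 35
F (Min): min(42, 48, 35) = 35
K (Max): max(8, 28, -25) = 28
J (Min): min(28, -30, -8) = -30
Root (Max): max(-12, 35, -30) = 35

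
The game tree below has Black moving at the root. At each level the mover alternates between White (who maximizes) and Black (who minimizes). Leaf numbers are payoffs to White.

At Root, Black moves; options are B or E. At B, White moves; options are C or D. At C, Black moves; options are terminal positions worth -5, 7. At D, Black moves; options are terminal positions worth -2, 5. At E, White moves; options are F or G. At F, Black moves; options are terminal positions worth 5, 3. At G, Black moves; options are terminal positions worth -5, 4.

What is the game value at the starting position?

-2

C (Black): min(-5, 7) = -5
D (Black): min(-2, 5) = -2
B (White): max(-5, -2) = -2
F (Black): min(5, 3) = 3
G (Black): min(-5, 4) = -5
E (White): max(3, -5) = 3
Root (Black): min(-2, 3) = -2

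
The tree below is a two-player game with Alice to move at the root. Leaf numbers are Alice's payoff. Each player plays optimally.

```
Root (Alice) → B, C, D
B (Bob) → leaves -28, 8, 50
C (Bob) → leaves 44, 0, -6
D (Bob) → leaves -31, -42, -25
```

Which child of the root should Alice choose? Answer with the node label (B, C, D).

C

B (Bob): min(-28, 8, 50) = -28
C (Bob): min(44, 0, -6) = -6
D (Bob): min(-31, -42, -25) = -42
Root (Alice): max(-28, -6, -42) = -6
Alice picks the child with the highest value: C (value -6).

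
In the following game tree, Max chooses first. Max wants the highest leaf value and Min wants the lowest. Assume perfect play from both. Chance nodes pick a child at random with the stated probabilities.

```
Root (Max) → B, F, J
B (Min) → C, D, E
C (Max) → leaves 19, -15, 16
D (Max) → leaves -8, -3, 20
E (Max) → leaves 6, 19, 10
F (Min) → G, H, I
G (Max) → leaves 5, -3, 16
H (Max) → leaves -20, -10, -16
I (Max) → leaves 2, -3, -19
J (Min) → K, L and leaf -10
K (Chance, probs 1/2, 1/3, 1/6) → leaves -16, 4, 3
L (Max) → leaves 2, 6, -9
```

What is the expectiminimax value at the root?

C (Max): max(19, -15, 16) = 19
D (Max): max(-8, -3, 20) = 20
E (Max): max(6, 19, 10) = 19
B (Min): min(19, 20, 19) = 19
G (Max): max(5, -3, 16) = 16
H (Max): max(-20, -10, -16) = -10
I (Max): max(2, -3, -19) = 2
F (Min): min(16, -10, 2) = -10
K (Chance): 1/2·-16 + 1/3·4 + 1/6·3 = -6.17
L (Max): max(2, 6, -9) = 6
J (Min): min(-6.17, 6, -10) = -10
Root (Max): max(19, -10, -10) = 19

19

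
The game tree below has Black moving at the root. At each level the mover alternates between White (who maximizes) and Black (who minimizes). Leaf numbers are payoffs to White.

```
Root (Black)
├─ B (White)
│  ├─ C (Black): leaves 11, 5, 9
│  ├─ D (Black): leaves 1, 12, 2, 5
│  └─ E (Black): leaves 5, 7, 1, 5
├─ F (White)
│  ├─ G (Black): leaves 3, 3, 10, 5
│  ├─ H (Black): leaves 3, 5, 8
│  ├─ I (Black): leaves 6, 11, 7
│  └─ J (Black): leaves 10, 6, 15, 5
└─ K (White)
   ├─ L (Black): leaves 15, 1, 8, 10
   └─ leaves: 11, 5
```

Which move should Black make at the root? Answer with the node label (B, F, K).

B

C (Black): min(11, 5, 9) = 5
D (Black): min(1, 12, 2, 5) = 1
E (Black): min(5, 7, 1, 5) = 1
B (White): max(5, 1, 1) = 5
G (Black): min(3, 3, 10, 5) = 3
H (Black): min(3, 5, 8) = 3
I (Black): min(6, 11, 7) = 6
J (Black): min(10, 6, 15, 5) = 5
F (White): max(3, 3, 6, 5) = 6
L (Black): min(15, 1, 8, 10) = 1
K (White): max(1, 11, 5) = 11
Root (Black): min(5, 6, 11) = 5
Black picks the child with the lowest value: B (value 5).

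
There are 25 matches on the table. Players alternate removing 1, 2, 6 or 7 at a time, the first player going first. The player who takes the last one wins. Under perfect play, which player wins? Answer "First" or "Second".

Compute winning (W) and losing (L) positions by backward induction:
i:   0  1  2  3  4  5  6  7  8  9 10 11 12 13 14 15 16 17 18 19 20 21 22 23 24 25
     L  W  W  L  W  W  W  W  L  W  W  L  W  W  W  W  L  W  W  L  W  W  W  W  L  W
Position 25 is W, so the first player wins.

First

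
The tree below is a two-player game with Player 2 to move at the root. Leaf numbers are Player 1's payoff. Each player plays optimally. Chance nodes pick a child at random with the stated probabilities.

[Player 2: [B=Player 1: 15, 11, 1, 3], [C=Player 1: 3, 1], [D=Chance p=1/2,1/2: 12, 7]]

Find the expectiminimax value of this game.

3

B (Player 1): max(15, 11, 1, 3) = 15
C (Player 1): max(3, 1) = 3
D (Chance): 1/2·12 + 1/2·7 = 9.5
Root (Player 2): min(15, 3, 9.5) = 3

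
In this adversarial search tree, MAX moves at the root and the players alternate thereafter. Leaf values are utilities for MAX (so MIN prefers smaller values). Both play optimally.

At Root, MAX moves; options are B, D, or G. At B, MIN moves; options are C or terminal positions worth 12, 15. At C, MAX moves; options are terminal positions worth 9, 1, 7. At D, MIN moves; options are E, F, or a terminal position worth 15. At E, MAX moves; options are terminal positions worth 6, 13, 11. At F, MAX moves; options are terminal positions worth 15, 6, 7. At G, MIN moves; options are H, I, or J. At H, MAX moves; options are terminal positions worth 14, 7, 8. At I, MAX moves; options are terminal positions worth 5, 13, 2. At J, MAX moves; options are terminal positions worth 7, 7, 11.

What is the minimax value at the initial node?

C (MAX): max(9, 1, 7) = 9
B (MIN): min(9, 12, 15) = 9
E (MAX): max(6, 13, 11) = 13
F (MAX): max(15, 6, 7) = 15
D (MIN): min(13, 15, 15) = 13
H (MAX): max(14, 7, 8) = 14
I (MAX): max(5, 13, 2) = 13
J (MAX): max(7, 7, 11) = 11
G (MIN): min(14, 13, 11) = 11
Root (MAX): max(9, 13, 11) = 13

13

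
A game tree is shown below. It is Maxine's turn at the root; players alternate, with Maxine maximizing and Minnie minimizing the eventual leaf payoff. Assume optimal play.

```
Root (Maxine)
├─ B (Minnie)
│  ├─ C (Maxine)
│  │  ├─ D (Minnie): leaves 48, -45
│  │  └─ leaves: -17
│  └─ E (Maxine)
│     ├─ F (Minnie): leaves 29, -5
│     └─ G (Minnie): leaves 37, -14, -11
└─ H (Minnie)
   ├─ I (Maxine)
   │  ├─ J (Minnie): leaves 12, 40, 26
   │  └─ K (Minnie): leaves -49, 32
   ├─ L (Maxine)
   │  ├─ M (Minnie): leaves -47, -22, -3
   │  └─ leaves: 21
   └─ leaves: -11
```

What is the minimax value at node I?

12

J: min(12, 40, 26) = 12
K: min(-49, 32) = -49
I: max(12, -49) = 12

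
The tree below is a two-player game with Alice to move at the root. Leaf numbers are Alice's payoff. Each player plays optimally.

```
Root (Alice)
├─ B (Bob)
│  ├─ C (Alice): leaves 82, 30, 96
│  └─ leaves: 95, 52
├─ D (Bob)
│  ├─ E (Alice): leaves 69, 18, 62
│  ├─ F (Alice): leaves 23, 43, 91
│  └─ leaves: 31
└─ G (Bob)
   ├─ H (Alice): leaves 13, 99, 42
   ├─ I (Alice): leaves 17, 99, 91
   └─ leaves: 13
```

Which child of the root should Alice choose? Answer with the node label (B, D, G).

B

C (Alice): max(82, 30, 96) = 96
B (Bob): min(96, 95, 52) = 52
E (Alice): max(69, 18, 62) = 69
F (Alice): max(23, 43, 91) = 91
D (Bob): min(69, 91, 31) = 31
H (Alice): max(13, 99, 42) = 99
I (Alice): max(17, 99, 91) = 99
G (Bob): min(99, 99, 13) = 13
Root (Alice): max(52, 31, 13) = 52
Alice picks the child with the highest value: B (value 52).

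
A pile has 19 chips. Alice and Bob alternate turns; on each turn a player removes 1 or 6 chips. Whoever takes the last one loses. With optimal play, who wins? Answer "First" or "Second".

W/L table (W = player to move can force a win):
i:   0  1  2  3  4  5  6  7  8  9 10 11 12 13 14 15 16 17 18 19
     W  L  W  L  W  L  W  W  L  W  L  W  L  W  W  L  W  L  W  L
Position 19 is L, so the second player wins.

Second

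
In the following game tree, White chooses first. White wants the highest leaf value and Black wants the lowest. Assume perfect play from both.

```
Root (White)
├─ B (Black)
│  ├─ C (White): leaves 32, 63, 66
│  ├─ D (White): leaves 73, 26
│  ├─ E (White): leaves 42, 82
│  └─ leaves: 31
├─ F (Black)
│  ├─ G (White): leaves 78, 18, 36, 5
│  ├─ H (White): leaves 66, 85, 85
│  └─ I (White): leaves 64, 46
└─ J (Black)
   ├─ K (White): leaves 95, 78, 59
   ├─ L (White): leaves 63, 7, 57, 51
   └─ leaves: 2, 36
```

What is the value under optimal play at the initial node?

C (White): max(32, 63, 66) = 66
D (White): max(73, 26) = 73
E (White): max(42, 82) = 82
B (Black): min(66, 73, 82, 31) = 31
G (White): max(78, 18, 36, 5) = 78
H (White): max(66, 85, 85) = 85
I (White): max(64, 46) = 64
F (Black): min(78, 85, 64) = 64
K (White): max(95, 78, 59) = 95
L (White): max(63, 7, 57, 51) = 63
J (Black): min(95, 63, 2, 36) = 2
Root (White): max(31, 64, 2) = 64

64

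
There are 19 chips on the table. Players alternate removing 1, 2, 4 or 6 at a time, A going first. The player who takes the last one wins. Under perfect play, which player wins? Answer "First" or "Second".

Positions where the player to move wins (W) vs loses (L):
i:   0  1  2  3  4  5  6  7  8  9 10 11 12 13 14 15 16 17 18 19
     L  W  W  L  W  W  W  W  L  W  W  L  W  W  W  W  L  W  W  L
Position 19 is L, so the second player wins.

Second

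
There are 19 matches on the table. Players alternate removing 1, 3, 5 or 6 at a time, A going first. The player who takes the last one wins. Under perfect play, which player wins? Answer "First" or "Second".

Positions where the player to move wins (W) vs loses (L):
i:   0  1  2  3  4  5  6  7  8  9 10 11 12 13 14 15 16 17 18 19
     L  W  L  W  L  W  W  W  W  W  W  L  W  L  W  L  W  W  W  W
Position 19 is W, so the first player wins.

First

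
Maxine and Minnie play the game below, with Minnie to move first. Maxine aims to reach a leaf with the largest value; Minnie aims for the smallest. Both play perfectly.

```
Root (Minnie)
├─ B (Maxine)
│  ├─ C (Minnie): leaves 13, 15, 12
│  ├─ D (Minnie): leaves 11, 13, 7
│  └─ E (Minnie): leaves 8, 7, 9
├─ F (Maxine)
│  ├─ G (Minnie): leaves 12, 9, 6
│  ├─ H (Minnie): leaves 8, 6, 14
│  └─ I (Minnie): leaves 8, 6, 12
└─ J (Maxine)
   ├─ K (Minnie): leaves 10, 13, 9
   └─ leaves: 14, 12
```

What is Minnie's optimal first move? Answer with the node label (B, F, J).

F

C (Minnie): min(13, 15, 12) = 12
D (Minnie): min(11, 13, 7) = 7
E (Minnie): min(8, 7, 9) = 7
B (Maxine): max(12, 7, 7) = 12
G (Minnie): min(12, 9, 6) = 6
H (Minnie): min(8, 6, 14) = 6
I (Minnie): min(8, 6, 12) = 6
F (Maxine): max(6, 6, 6) = 6
K (Minnie): min(10, 13, 9) = 9
J (Maxine): max(9, 14, 12) = 14
Root (Minnie): min(12, 6, 14) = 6
Minnie picks the child with the lowest value: F (value 6).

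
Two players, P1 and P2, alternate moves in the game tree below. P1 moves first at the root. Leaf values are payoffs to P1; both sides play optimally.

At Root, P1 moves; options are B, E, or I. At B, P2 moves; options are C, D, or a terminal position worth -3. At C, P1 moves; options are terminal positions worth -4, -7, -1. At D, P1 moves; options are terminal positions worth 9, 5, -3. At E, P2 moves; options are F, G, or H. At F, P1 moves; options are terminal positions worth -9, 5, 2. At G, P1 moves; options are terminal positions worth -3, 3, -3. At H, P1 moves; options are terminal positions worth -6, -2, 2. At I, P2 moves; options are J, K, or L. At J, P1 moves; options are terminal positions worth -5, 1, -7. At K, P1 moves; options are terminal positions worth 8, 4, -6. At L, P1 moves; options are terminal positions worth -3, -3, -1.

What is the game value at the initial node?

C (P1): max(-4, -7, -1) = -1
D (P1): max(9, 5, -3) = 9
B (P2): min(-1, 9, -3) = -3
F (P1): max(-9, 5, 2) = 5
G (P1): max(-3, 3, -3) = 3
H (P1): max(-6, -2, 2) = 2
E (P2): min(5, 3, 2) = 2
J (P1): max(-5, 1, -7) = 1
K (P1): max(8, 4, -6) = 8
L (P1): max(-3, -3, -1) = -1
I (P2): min(1, 8, -1) = -1
Root (P1): max(-3, 2, -1) = 2

2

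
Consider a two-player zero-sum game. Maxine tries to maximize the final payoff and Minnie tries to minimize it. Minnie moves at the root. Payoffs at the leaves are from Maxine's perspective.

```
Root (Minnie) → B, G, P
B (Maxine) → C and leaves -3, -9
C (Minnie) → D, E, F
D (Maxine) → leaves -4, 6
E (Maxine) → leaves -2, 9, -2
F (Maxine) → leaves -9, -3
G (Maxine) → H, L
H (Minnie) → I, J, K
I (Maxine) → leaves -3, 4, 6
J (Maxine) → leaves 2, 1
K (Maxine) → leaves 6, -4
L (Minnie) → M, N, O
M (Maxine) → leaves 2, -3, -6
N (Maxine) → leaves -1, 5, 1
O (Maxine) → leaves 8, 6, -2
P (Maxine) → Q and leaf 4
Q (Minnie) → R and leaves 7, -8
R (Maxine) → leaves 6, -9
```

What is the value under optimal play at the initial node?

D (Maxine): max(-4, 6) = 6
E (Maxine): max(-2, 9, -2) = 9
F (Maxine): max(-9, -3) = -3
C (Minnie): min(6, 9, -3) = -3
B (Maxine): max(-3, -3, -9) = -3
I (Maxine): max(-3, 4, 6) = 6
J (Maxine): max(2, 1) = 2
K (Maxine): max(6, -4) = 6
H (Minnie): min(6, 2, 6) = 2
M (Maxine): max(2, -3, -6) = 2
N (Maxine): max(-1, 5, 1) = 5
O (Maxine): max(8, 6, -2) = 8
L (Minnie): min(2, 5, 8) = 2
G (Maxine): max(2, 2) = 2
R (Maxine): max(6, -9) = 6
Q (Minnie): min(6, 7, -8) = -8
P (Maxine): max(-8, 4) = 4
Root (Minnie): min(-3, 2, 4) = -3

-3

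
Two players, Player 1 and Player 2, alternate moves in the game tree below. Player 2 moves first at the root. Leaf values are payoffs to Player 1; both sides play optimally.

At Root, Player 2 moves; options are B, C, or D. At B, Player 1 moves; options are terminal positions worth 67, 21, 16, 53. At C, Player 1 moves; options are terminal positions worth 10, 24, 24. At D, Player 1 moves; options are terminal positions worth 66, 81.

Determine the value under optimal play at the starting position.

B (Player 1): max(67, 21, 16, 53) = 67
C (Player 1): max(10, 24, 24) = 24
D (Player 1): max(66, 81) = 81
Root (Player 2): min(67, 24, 81) = 24

24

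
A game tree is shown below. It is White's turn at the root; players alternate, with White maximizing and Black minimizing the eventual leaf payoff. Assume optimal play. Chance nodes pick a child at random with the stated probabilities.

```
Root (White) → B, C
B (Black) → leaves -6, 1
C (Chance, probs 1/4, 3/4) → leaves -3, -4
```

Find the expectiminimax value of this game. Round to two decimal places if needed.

B (Black): min(-6, 1) = -6
C (Chance): 1/4·-3 + 3/4·-4 = -3.75
Root (White): max(-6, -3.75) = -3.75

-3.75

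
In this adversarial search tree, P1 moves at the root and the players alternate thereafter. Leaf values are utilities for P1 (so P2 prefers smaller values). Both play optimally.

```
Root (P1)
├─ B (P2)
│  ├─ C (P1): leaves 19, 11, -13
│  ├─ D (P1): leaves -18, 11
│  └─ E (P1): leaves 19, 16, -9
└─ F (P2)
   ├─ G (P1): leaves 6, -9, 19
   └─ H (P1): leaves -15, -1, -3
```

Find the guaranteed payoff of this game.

C (P1): max(19, 11, -13) = 19
D (P1): max(-18, 11) = 11
E (P1): max(19, 16, -9) = 19
B (P2): min(19, 11, 19) = 11
G (P1): max(6, -9, 19) = 19
H (P1): max(-15, -1, -3) = -1
F (P2): min(19, -1) = -1
Root (P1): max(11, -1) = 11

11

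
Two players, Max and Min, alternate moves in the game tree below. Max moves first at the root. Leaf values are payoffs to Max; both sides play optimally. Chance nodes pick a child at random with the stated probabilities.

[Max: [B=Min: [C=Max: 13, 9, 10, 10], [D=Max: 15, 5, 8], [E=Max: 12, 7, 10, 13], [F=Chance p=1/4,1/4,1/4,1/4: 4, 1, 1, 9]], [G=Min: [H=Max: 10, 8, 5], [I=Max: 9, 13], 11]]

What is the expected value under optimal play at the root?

10

C (Max): max(13, 9, 10, 10) = 13
D (Max): max(15, 5, 8) = 15
E (Max): max(12, 7, 10, 13) = 13
F (Chance): 1/4·4 + 1/4·1 + 1/4·1 + 1/4·9 = 3.75
B (Min): min(13, 15, 13, 3.75) = 3.75
H (Max): max(10, 8, 5) = 10
I (Max): max(9, 13) = 13
G (Min): min(10, 13, 11) = 10
Root (Max): max(3.75, 10) = 10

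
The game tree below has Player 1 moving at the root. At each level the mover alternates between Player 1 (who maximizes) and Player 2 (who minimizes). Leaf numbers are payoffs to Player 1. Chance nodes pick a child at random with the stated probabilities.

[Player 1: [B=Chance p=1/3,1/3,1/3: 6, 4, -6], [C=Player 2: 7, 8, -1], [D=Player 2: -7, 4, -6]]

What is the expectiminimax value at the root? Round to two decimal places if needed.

B (Chance): 1/3·6 + 1/3·4 + 1/3·-6 = 1.33
C (Player 2): min(7, 8, -1) = -1
D (Player 2): min(-7, 4, -6) = -7
Root (Player 1): max(1.33, -1, -7) = 1.33

1.33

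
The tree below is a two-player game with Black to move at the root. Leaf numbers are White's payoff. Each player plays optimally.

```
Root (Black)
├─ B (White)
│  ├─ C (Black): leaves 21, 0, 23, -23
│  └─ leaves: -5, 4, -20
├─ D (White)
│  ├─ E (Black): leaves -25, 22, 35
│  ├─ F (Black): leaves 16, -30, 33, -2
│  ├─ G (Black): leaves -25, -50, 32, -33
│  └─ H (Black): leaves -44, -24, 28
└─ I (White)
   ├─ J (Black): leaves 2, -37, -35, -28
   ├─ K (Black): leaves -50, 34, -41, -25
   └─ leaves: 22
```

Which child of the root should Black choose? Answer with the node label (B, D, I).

D

C (Black): min(21, 0, 23, -23) = -23
B (White): max(-23, -5, 4, -20) = 4
E (Black): min(-25, 22, 35) = -25
F (Black): min(16, -30, 33, -2) = -30
G (Black): min(-25, -50, 32, -33) = -50
H (Black): min(-44, -24, 28) = -44
D (White): max(-25, -30, -50, -44) = -25
J (Black): min(2, -37, -35, -28) = -37
K (Black): min(-50, 34, -41, -25) = -50
I (White): max(-37, -50, 22) = 22
Root (Black): min(4, -25, 22) = -25
Black picks the child with the lowest value: D (value -25).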